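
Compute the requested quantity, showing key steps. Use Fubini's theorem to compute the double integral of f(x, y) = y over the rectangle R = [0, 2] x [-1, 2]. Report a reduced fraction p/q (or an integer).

f(x, y) is a tensor product of a function of x and a function of y, and both factors are bounded continuous (hence Lebesgue integrable) on the rectangle, so Fubini's theorem applies:
  integral_R f d(m x m) = (integral_a1^b1 1 dx) * (integral_a2^b2 y dy).
Inner integral in x: integral_{0}^{2} 1 dx = (2^1 - 0^1)/1
  = 2.
Inner integral in y: integral_{-1}^{2} y dy = (2^2 - (-1)^2)/2
  = 3/2.
Product: (2) * (3/2) = 3.

3


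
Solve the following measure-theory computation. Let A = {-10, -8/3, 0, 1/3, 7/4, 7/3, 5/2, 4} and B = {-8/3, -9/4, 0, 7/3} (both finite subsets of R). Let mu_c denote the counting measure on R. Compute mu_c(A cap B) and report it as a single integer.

Counting measure on a finite set equals cardinality. mu_c(A cap B) = |A cap B| (elements appearing in both).
Enumerating the elements of A that also lie in B gives 3 element(s).
So mu_c(A cap B) = 3.

3


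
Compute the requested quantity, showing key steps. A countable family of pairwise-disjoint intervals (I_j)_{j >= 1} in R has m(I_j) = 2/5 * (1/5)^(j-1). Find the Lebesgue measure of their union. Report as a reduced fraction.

By countable additivity of the Lebesgue measure on pairwise disjoint measurable sets,
  m(union_{j >= 1} I_j) = sum_{j >= 1} m(I_j) = sum_{j >= 1} a * r^(j-1),
  with a = 2/5 and r = 1/5.
Since 0 < r = 1/5 < 1, the geometric series converges:
  sum_{j >= 1} a * r^(j-1) = a / (1 - r).
  = 2/5 / (1 - 1/5)
  = 2/5 / (4/5)
  = 1/2.

1/2


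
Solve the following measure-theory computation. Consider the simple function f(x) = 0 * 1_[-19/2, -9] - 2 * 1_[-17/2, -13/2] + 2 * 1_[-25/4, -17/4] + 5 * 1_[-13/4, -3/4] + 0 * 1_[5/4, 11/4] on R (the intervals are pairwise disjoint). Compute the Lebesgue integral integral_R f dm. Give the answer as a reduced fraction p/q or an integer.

For a simple function f = sum_i c_i * 1_{A_i} with disjoint A_i,
  integral f dm = sum_i c_i * m(A_i).
Lengths of the A_i:
  m(A_1) = -9 - (-19/2) = 1/2.
  m(A_2) = -13/2 - (-17/2) = 2.
  m(A_3) = -17/4 - (-25/4) = 2.
  m(A_4) = -3/4 - (-13/4) = 5/2.
  m(A_5) = 11/4 - 5/4 = 3/2.
Contributions c_i * m(A_i):
  (0) * (1/2) = 0.
  (-2) * (2) = -4.
  (2) * (2) = 4.
  (5) * (5/2) = 25/2.
  (0) * (3/2) = 0.
Total: 0 - 4 + 4 + 25/2 + 0 = 25/2.

25/2


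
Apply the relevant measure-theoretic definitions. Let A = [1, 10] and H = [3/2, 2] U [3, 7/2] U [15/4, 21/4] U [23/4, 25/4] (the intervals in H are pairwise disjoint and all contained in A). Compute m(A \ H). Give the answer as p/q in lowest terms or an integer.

The ambient interval has length m(A) = 10 - 1 = 9.
Since the holes are disjoint and sit inside A, by finite additivity
  m(H) = sum_i (b_i - a_i), and m(A \ H) = m(A) - m(H).
Computing the hole measures:
  m(H_1) = 2 - 3/2 = 1/2.
  m(H_2) = 7/2 - 3 = 1/2.
  m(H_3) = 21/4 - 15/4 = 3/2.
  m(H_4) = 25/4 - 23/4 = 1/2.
Summed: m(H) = 1/2 + 1/2 + 3/2 + 1/2 = 3.
So m(A \ H) = 9 - 3 = 6.

6


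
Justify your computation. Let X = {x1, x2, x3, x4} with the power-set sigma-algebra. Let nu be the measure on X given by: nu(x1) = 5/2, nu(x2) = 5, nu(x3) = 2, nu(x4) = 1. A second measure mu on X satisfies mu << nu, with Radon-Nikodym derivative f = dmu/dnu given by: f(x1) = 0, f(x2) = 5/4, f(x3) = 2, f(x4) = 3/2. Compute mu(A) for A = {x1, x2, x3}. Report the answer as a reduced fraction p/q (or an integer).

By the defining property of the Radon-Nikodym derivative, for every measurable set A,
  mu(A) = integral_A f dnu.
Since nu is a discrete measure concentrated on the atoms of X, the integral over A reduces to the sum
  mu(A) = sum_{x in A} f(x) * nu({x}).
Computing each term:
  x1: f(x1) * nu(x1) = 0 * 5/2 = 0.
  x2: f(x2) * nu(x2) = 5/4 * 5 = 25/4.
  x3: f(x3) * nu(x3) = 2 * 2 = 4.
Summing: mu(A) = 0 + 25/4 + 4 = 41/4.

41/4


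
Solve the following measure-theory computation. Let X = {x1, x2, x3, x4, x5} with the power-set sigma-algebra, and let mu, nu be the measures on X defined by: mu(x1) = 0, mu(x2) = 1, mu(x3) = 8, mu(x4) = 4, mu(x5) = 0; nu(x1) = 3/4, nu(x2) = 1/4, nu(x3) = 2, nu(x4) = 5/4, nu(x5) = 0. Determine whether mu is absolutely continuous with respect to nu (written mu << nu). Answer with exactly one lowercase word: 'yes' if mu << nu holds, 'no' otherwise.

mu << nu means: every nu-null measurable set is also mu-null; equivalently, for every atom x, if nu({x}) = 0 then mu({x}) = 0.
Checking each atom:
  x1: nu = 3/4 > 0 -> no constraint.
  x2: nu = 1/4 > 0 -> no constraint.
  x3: nu = 2 > 0 -> no constraint.
  x4: nu = 5/4 > 0 -> no constraint.
  x5: nu = 0, mu = 0 -> consistent with mu << nu.
No atom violates the condition. Therefore mu << nu.

yes


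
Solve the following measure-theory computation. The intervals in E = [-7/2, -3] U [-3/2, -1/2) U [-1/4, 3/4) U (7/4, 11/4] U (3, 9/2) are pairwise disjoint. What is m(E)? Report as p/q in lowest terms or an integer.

For pairwise disjoint intervals, m(union_i I_i) = sum_i m(I_i),
and m is invariant under swapping open/closed endpoints (single points have measure 0).
So m(E) = sum_i (b_i - a_i).
  I_1 has length -3 - (-7/2) = 1/2.
  I_2 has length -1/2 - (-3/2) = 1.
  I_3 has length 3/4 - (-1/4) = 1.
  I_4 has length 11/4 - 7/4 = 1.
  I_5 has length 9/2 - 3 = 3/2.
Summing:
  m(E) = 1/2 + 1 + 1 + 1 + 3/2 = 5.

5


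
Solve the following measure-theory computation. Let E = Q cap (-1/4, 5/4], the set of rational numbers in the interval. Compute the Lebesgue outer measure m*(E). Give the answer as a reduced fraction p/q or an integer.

The set Q cap (-1/4, 5/4] is countable (a subset of the countable set Q). Lebesgue outer measure of any countable set is 0: each singleton {q} has m*({q}) = 0, and by countable subadditivity m*(union_k {q_k}) <= sum_k m*({q_k}) = sum_k 0 = 0. The reverse inequality m*(E) >= 0 is automatic. So m*(Q cap (-1/4, 5/4]) = 0.

0


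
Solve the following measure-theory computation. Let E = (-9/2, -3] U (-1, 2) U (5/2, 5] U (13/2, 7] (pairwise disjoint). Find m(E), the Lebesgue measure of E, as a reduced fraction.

For pairwise disjoint intervals, m(union_i I_i) = sum_i m(I_i),
and m is invariant under swapping open/closed endpoints (single points have measure 0).
So m(E) = sum_i (b_i - a_i).
  I_1 has length -3 - (-9/2) = 3/2.
  I_2 has length 2 - (-1) = 3.
  I_3 has length 5 - 5/2 = 5/2.
  I_4 has length 7 - 13/2 = 1/2.
Summing:
  m(E) = 3/2 + 3 + 5/2 + 1/2 = 15/2.

15/2


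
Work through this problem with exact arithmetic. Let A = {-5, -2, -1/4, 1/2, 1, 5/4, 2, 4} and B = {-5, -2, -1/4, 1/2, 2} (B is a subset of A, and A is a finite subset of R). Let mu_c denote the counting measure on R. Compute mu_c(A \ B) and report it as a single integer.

Counting measure assigns mu_c(E) = |E| (number of elements) when E is finite. For B subset A, A \ B is the set of elements of A not in B, so |A \ B| = |A| - |B|.
|A| = 8, |B| = 5, so mu_c(A \ B) = 8 - 5 = 3.

3


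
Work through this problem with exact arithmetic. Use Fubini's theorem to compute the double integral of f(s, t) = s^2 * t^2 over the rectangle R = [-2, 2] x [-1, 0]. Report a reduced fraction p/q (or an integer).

f(s, t) is a tensor product of a function of s and a function of t, and both factors are bounded continuous (hence Lebesgue integrable) on the rectangle, so Fubini's theorem applies:
  integral_R f d(m x m) = (integral_a1^b1 s^2 ds) * (integral_a2^b2 t^2 dt).
Inner integral in s: integral_{-2}^{2} s^2 ds = (2^3 - (-2)^3)/3
  = 16/3.
Inner integral in t: integral_{-1}^{0} t^2 dt = (0^3 - (-1)^3)/3
  = 1/3.
Product: (16/3) * (1/3) = 16/9.

16/9


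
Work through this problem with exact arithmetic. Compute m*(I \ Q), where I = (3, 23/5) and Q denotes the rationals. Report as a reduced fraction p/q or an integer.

The interval I = (3, 23/5) has m(I) = 23/5 - 3 = 8/5 (endpoints are measure-zero, so open/closed/half-open agree). Write I = (I cap Q) u (I \ Q). The rationals in I are countable, so m*(I cap Q) = 0 (cover each rational by intervals whose total length is arbitrarily small). By countable subadditivity m*(I) <= m*(I cap Q) + m*(I \ Q), hence m*(I \ Q) >= m(I) = 8/5. The reverse inequality m*(I \ Q) <= m*(I) = 8/5 is trivial since (I \ Q) is a subset of I. Therefore m*(I \ Q) = 8/5.

8/5


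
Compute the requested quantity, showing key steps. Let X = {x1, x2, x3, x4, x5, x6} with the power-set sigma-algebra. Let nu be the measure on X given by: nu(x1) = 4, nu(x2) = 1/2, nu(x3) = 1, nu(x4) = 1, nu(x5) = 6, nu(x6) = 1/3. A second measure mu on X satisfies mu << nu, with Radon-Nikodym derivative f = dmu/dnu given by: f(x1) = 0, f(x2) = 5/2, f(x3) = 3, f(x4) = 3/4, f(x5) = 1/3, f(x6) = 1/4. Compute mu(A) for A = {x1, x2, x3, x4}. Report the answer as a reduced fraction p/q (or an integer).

By the defining property of the Radon-Nikodym derivative, for every measurable set A,
  mu(A) = integral_A f dnu.
Since nu is a discrete measure concentrated on the atoms of X, the integral over A reduces to the sum
  mu(A) = sum_{x in A} f(x) * nu({x}).
Computing each term:
  x1: f(x1) * nu(x1) = 0 * 4 = 0.
  x2: f(x2) * nu(x2) = 5/2 * 1/2 = 5/4.
  x3: f(x3) * nu(x3) = 3 * 1 = 3.
  x4: f(x4) * nu(x4) = 3/4 * 1 = 3/4.
Summing: mu(A) = 0 + 5/4 + 3 + 3/4 = 5.

5


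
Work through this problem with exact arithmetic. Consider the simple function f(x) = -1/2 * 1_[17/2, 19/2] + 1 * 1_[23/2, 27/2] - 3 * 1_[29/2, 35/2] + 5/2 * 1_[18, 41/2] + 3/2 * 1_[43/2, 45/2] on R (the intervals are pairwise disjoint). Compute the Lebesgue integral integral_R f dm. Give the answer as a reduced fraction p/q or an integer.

For a simple function f = sum_i c_i * 1_{A_i} with disjoint A_i,
  integral f dm = sum_i c_i * m(A_i).
Lengths of the A_i:
  m(A_1) = 19/2 - 17/2 = 1.
  m(A_2) = 27/2 - 23/2 = 2.
  m(A_3) = 35/2 - 29/2 = 3.
  m(A_4) = 41/2 - 18 = 5/2.
  m(A_5) = 45/2 - 43/2 = 1.
Contributions c_i * m(A_i):
  (-1/2) * (1) = -1/2.
  (1) * (2) = 2.
  (-3) * (3) = -9.
  (5/2) * (5/2) = 25/4.
  (3/2) * (1) = 3/2.
Total: -1/2 + 2 - 9 + 25/4 + 3/2 = 1/4.

1/4


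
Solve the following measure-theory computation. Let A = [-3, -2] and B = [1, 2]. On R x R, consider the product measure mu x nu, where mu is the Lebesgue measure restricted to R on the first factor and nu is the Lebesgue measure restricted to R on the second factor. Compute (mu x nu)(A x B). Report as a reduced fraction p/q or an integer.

For a measurable rectangle A x B, the product measure satisfies
  (mu x nu)(A x B) = mu(A) * nu(B).
  mu(A) = 1.
  nu(B) = 1.
  (mu x nu)(A x B) = 1 * 1 = 1.

1


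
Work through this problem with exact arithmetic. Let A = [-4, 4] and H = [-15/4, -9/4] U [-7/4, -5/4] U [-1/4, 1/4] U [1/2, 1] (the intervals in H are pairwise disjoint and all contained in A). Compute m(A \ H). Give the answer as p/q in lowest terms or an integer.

The ambient interval has length m(A) = 4 - (-4) = 8.
Since the holes are disjoint and sit inside A, by finite additivity
  m(H) = sum_i (b_i - a_i), and m(A \ H) = m(A) - m(H).
Computing the hole measures:
  m(H_1) = -9/4 - (-15/4) = 3/2.
  m(H_2) = -5/4 - (-7/4) = 1/2.
  m(H_3) = 1/4 - (-1/4) = 1/2.
  m(H_4) = 1 - 1/2 = 1/2.
Summed: m(H) = 3/2 + 1/2 + 1/2 + 1/2 = 3.
So m(A \ H) = 8 - 3 = 5.

5


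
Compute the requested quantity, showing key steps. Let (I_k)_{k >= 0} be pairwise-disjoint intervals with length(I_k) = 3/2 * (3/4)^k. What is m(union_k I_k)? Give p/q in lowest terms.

By countable additivity of the Lebesgue measure on pairwise disjoint measurable sets,
  m(union_{k >= 0} I_k) = sum_{k >= 0} m(I_k) = sum_{k >= 0} a * r^k,
  with a = 3/2 and r = 3/4.
Since 0 < r = 3/4 < 1, the geometric series converges:
  sum_{k >= 0} a * r^k = a / (1 - r).
  = 3/2 / (1 - 3/4)
  = 3/2 / (1/4)
  = 6.

6


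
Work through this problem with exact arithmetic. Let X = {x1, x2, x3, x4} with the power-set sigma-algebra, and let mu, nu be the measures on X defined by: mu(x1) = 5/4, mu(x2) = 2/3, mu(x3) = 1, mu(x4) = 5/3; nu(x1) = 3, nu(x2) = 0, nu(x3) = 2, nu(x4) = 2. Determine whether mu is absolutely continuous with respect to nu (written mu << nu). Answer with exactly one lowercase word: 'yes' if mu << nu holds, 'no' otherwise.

mu << nu means: every nu-null measurable set is also mu-null; equivalently, for every atom x, if nu({x}) = 0 then mu({x}) = 0.
Checking each atom:
  x1: nu = 3 > 0 -> no constraint.
  x2: nu = 0, mu = 2/3 > 0 -> violates mu << nu.
  x3: nu = 2 > 0 -> no constraint.
  x4: nu = 2 > 0 -> no constraint.
The atom(s) x2 violate the condition (nu = 0 but mu > 0). Therefore mu is NOT absolutely continuous w.r.t. nu.

no


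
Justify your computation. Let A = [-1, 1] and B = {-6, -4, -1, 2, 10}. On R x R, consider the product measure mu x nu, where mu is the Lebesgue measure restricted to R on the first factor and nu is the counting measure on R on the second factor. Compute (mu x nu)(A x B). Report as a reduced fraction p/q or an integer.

For a measurable rectangle A x B, the product measure satisfies
  (mu x nu)(A x B) = mu(A) * nu(B).
  mu(A) = 2.
  nu(B) = 5.
  (mu x nu)(A x B) = 2 * 5 = 10.

10


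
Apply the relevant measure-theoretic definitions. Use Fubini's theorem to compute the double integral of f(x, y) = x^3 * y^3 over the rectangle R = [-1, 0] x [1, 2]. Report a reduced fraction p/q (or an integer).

f(x, y) is a tensor product of a function of x and a function of y, and both factors are bounded continuous (hence Lebesgue integrable) on the rectangle, so Fubini's theorem applies:
  integral_R f d(m x m) = (integral_a1^b1 x^3 dx) * (integral_a2^b2 y^3 dy).
Inner integral in x: integral_{-1}^{0} x^3 dx = (0^4 - (-1)^4)/4
  = -1/4.
Inner integral in y: integral_{1}^{2} y^3 dy = (2^4 - 1^4)/4
  = 15/4.
Product: (-1/4) * (15/4) = -15/16.

-15/16


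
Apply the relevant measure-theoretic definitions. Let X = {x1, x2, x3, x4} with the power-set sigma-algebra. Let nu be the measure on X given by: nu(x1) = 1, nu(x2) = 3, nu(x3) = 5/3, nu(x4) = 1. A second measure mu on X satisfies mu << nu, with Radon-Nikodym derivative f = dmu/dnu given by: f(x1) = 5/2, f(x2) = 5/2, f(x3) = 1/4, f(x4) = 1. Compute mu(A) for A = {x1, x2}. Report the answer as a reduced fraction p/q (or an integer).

By the defining property of the Radon-Nikodym derivative, for every measurable set A,
  mu(A) = integral_A f dnu.
Since nu is a discrete measure concentrated on the atoms of X, the integral over A reduces to the sum
  mu(A) = sum_{x in A} f(x) * nu({x}).
Computing each term:
  x1: f(x1) * nu(x1) = 5/2 * 1 = 5/2.
  x2: f(x2) * nu(x2) = 5/2 * 3 = 15/2.
Summing: mu(A) = 5/2 + 15/2 = 10.

10


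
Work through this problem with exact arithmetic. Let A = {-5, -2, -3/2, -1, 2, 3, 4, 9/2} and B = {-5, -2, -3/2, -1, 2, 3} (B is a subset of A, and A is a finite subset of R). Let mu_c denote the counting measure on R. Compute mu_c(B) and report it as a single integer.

Counting measure assigns mu_c(E) = |E| (number of elements) when E is finite.
B has 6 element(s), so mu_c(B) = 6.

6


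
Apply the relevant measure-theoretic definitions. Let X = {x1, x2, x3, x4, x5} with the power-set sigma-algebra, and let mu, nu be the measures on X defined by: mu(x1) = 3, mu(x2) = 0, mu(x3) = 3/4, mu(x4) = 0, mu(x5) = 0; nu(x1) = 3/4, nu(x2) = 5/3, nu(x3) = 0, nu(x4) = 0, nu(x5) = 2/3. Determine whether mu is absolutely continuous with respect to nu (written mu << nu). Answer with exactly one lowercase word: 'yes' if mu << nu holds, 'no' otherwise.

mu << nu means: every nu-null measurable set is also mu-null; equivalently, for every atom x, if nu({x}) = 0 then mu({x}) = 0.
Checking each atom:
  x1: nu = 3/4 > 0 -> no constraint.
  x2: nu = 5/3 > 0 -> no constraint.
  x3: nu = 0, mu = 3/4 > 0 -> violates mu << nu.
  x4: nu = 0, mu = 0 -> consistent with mu << nu.
  x5: nu = 2/3 > 0 -> no constraint.
The atom(s) x3 violate the condition (nu = 0 but mu > 0). Therefore mu is NOT absolutely continuous w.r.t. nu.

no


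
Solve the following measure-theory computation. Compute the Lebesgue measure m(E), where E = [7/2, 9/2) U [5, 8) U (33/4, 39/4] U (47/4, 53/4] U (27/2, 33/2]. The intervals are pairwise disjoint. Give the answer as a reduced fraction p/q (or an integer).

For pairwise disjoint intervals, m(union_i I_i) = sum_i m(I_i),
and m is invariant under swapping open/closed endpoints (single points have measure 0).
So m(E) = sum_i (b_i - a_i).
  I_1 has length 9/2 - 7/2 = 1.
  I_2 has length 8 - 5 = 3.
  I_3 has length 39/4 - 33/4 = 3/2.
  I_4 has length 53/4 - 47/4 = 3/2.
  I_5 has length 33/2 - 27/2 = 3.
Summing:
  m(E) = 1 + 3 + 3/2 + 3/2 + 3 = 10.

10


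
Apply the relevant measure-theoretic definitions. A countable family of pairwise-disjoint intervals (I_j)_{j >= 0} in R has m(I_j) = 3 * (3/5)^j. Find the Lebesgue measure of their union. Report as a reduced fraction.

By countable additivity of the Lebesgue measure on pairwise disjoint measurable sets,
  m(union_{j >= 0} I_j) = sum_{j >= 0} m(I_j) = sum_{j >= 0} a * r^j,
  with a = 3 and r = 3/5.
Since 0 < r = 3/5 < 1, the geometric series converges:
  sum_{j >= 0} a * r^j = a / (1 - r).
  = 3 / (1 - 3/5)
  = 3 / (2/5)
  = 15/2.

15/2


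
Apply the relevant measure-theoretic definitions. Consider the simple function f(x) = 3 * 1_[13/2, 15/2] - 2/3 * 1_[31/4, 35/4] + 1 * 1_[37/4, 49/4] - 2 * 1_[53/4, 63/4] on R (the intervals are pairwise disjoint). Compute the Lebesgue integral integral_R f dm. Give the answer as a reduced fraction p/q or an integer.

For a simple function f = sum_i c_i * 1_{A_i} with disjoint A_i,
  integral f dm = sum_i c_i * m(A_i).
Lengths of the A_i:
  m(A_1) = 15/2 - 13/2 = 1.
  m(A_2) = 35/4 - 31/4 = 1.
  m(A_3) = 49/4 - 37/4 = 3.
  m(A_4) = 63/4 - 53/4 = 5/2.
Contributions c_i * m(A_i):
  (3) * (1) = 3.
  (-2/3) * (1) = -2/3.
  (1) * (3) = 3.
  (-2) * (5/2) = -5.
Total: 3 - 2/3 + 3 - 5 = 1/3.

1/3


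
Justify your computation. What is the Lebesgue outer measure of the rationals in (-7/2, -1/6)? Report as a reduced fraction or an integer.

Q cap (-7/2, -1/6) is countable; list its elements as q_1, q_2, ... . Fix eps > 0 and cover the k-th point by an interval of length eps * 2^(-k). The cover has total length eps * sum_{k>=1} 2^(-k) = eps, so by definition of outer measure m*(Q cap (-7/2, -1/6)) <= eps. Since eps was arbitrary and m* >= 0, the outer measure is 0.

0


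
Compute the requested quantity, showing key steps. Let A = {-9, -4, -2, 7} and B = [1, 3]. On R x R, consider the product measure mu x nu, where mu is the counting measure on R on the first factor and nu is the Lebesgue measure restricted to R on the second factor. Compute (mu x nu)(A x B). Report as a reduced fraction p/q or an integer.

For a measurable rectangle A x B, the product measure satisfies
  (mu x nu)(A x B) = mu(A) * nu(B).
  mu(A) = 4.
  nu(B) = 2.
  (mu x nu)(A x B) = 4 * 2 = 8.

8


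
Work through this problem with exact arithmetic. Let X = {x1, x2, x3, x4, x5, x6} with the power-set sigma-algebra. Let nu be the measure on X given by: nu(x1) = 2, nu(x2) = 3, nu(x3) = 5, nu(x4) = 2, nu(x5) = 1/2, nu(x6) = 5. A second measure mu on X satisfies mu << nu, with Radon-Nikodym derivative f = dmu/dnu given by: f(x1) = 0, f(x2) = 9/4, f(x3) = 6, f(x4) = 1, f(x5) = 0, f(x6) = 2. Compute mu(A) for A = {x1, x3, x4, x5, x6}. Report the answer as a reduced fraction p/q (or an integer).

By the defining property of the Radon-Nikodym derivative, for every measurable set A,
  mu(A) = integral_A f dnu.
Since nu is a discrete measure concentrated on the atoms of X, the integral over A reduces to the sum
  mu(A) = sum_{x in A} f(x) * nu({x}).
Computing each term:
  x1: f(x1) * nu(x1) = 0 * 2 = 0.
  x3: f(x3) * nu(x3) = 6 * 5 = 30.
  x4: f(x4) * nu(x4) = 1 * 2 = 2.
  x5: f(x5) * nu(x5) = 0 * 1/2 = 0.
  x6: f(x6) * nu(x6) = 2 * 5 = 10.
Summing: mu(A) = 0 + 30 + 2 + 0 + 10 = 42.

42


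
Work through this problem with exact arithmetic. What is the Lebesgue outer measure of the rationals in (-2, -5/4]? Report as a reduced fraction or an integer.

E = Q cap (-2, -5/4] is a subset of Q, which is countable. Enumerate Q = {q_1, q_2, ...}; for any eps > 0, cover q_k by the open interval (q_k - eps/2^(k+1), q_k + eps/2^(k+1)), of length eps/2^k. The total cover length is sum_{k>=1} eps/2^k = eps. Hence m*(E) <= m*(Q) <= eps for every eps > 0, and since outer measure is non-negative, m*(E) = 0.

0


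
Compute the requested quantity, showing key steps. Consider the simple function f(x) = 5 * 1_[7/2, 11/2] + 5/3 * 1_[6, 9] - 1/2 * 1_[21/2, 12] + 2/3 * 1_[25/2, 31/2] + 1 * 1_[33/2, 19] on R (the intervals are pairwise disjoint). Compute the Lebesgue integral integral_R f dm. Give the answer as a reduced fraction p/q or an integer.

For a simple function f = sum_i c_i * 1_{A_i} with disjoint A_i,
  integral f dm = sum_i c_i * m(A_i).
Lengths of the A_i:
  m(A_1) = 11/2 - 7/2 = 2.
  m(A_2) = 9 - 6 = 3.
  m(A_3) = 12 - 21/2 = 3/2.
  m(A_4) = 31/2 - 25/2 = 3.
  m(A_5) = 19 - 33/2 = 5/2.
Contributions c_i * m(A_i):
  (5) * (2) = 10.
  (5/3) * (3) = 5.
  (-1/2) * (3/2) = -3/4.
  (2/3) * (3) = 2.
  (1) * (5/2) = 5/2.
Total: 10 + 5 - 3/4 + 2 + 5/2 = 75/4.

75/4


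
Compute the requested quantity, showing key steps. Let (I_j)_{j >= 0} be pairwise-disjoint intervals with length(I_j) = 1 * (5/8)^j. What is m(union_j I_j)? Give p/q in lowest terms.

By countable additivity of the Lebesgue measure on pairwise disjoint measurable sets,
  m(union_{j >= 0} I_j) = sum_{j >= 0} m(I_j) = sum_{j >= 0} a * r^j,
  with a = 1 and r = 5/8.
Since 0 < r = 5/8 < 1, the geometric series converges:
  sum_{j >= 0} a * r^j = a / (1 - r).
  = 1 / (1 - 5/8)
  = 1 / (3/8)
  = 8/3.

8/3


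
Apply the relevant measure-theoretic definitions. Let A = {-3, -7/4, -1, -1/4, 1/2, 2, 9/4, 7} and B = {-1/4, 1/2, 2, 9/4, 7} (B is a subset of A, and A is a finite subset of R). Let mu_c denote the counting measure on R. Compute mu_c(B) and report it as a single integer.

Counting measure assigns mu_c(E) = |E| (number of elements) when E is finite.
B has 5 element(s), so mu_c(B) = 5.

5


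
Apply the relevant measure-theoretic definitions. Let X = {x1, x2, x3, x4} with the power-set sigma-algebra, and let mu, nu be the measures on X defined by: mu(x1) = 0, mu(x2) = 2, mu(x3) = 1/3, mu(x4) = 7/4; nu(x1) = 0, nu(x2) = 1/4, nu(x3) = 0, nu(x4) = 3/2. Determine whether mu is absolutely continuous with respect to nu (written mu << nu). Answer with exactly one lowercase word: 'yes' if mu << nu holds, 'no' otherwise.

mu << nu means: every nu-null measurable set is also mu-null; equivalently, for every atom x, if nu({x}) = 0 then mu({x}) = 0.
Checking each atom:
  x1: nu = 0, mu = 0 -> consistent with mu << nu.
  x2: nu = 1/4 > 0 -> no constraint.
  x3: nu = 0, mu = 1/3 > 0 -> violates mu << nu.
  x4: nu = 3/2 > 0 -> no constraint.
The atom(s) x3 violate the condition (nu = 0 but mu > 0). Therefore mu is NOT absolutely continuous w.r.t. nu.

no


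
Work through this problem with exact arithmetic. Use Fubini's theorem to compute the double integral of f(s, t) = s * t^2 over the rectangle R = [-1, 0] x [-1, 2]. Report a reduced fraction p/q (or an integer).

f(s, t) is a tensor product of a function of s and a function of t, and both factors are bounded continuous (hence Lebesgue integrable) on the rectangle, so Fubini's theorem applies:
  integral_R f d(m x m) = (integral_a1^b1 s ds) * (integral_a2^b2 t^2 dt).
Inner integral in s: integral_{-1}^{0} s ds = (0^2 - (-1)^2)/2
  = -1/2.
Inner integral in t: integral_{-1}^{2} t^2 dt = (2^3 - (-1)^3)/3
  = 3.
Product: (-1/2) * (3) = -3/2.

-3/2


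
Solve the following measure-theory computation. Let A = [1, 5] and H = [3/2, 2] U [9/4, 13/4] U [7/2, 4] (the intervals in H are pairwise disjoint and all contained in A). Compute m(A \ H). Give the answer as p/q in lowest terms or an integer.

The ambient interval has length m(A) = 5 - 1 = 4.
Since the holes are disjoint and sit inside A, by finite additivity
  m(H) = sum_i (b_i - a_i), and m(A \ H) = m(A) - m(H).
Computing the hole measures:
  m(H_1) = 2 - 3/2 = 1/2.
  m(H_2) = 13/4 - 9/4 = 1.
  m(H_3) = 4 - 7/2 = 1/2.
Summed: m(H) = 1/2 + 1 + 1/2 = 2.
So m(A \ H) = 4 - 2 = 2.

2


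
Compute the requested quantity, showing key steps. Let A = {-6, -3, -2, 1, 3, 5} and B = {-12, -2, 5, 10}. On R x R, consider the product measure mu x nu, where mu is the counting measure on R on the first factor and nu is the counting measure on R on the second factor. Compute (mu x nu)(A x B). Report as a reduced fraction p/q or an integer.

For a measurable rectangle A x B, the product measure satisfies
  (mu x nu)(A x B) = mu(A) * nu(B).
  mu(A) = 6.
  nu(B) = 4.
  (mu x nu)(A x B) = 6 * 4 = 24.

24


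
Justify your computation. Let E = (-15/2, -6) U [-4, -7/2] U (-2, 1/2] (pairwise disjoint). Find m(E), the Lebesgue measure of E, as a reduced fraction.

For pairwise disjoint intervals, m(union_i I_i) = sum_i m(I_i),
and m is invariant under swapping open/closed endpoints (single points have measure 0).
So m(E) = sum_i (b_i - a_i).
  I_1 has length -6 - (-15/2) = 3/2.
  I_2 has length -7/2 - (-4) = 1/2.
  I_3 has length 1/2 - (-2) = 5/2.
Summing:
  m(E) = 3/2 + 1/2 + 5/2 = 9/2.

9/2


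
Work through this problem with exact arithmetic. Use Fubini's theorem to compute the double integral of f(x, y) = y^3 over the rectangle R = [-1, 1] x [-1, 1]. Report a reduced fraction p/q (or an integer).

f(x, y) is a tensor product of a function of x and a function of y, and both factors are bounded continuous (hence Lebesgue integrable) on the rectangle, so Fubini's theorem applies:
  integral_R f d(m x m) = (integral_a1^b1 1 dx) * (integral_a2^b2 y^3 dy).
Inner integral in x: integral_{-1}^{1} 1 dx = (1^1 - (-1)^1)/1
  = 2.
Inner integral in y: integral_{-1}^{1} y^3 dy = (1^4 - (-1)^4)/4
  = 0.
Product: (2) * (0) = 0.

0


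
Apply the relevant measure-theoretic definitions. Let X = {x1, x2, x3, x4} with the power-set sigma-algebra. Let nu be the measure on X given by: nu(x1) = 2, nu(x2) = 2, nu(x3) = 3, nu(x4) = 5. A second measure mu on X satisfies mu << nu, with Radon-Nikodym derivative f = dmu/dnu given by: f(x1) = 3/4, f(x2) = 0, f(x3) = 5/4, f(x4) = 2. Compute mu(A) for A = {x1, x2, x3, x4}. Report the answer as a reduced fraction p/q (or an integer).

By the defining property of the Radon-Nikodym derivative, for every measurable set A,
  mu(A) = integral_A f dnu.
Since nu is a discrete measure concentrated on the atoms of X, the integral over A reduces to the sum
  mu(A) = sum_{x in A} f(x) * nu({x}).
Computing each term:
  x1: f(x1) * nu(x1) = 3/4 * 2 = 3/2.
  x2: f(x2) * nu(x2) = 0 * 2 = 0.
  x3: f(x3) * nu(x3) = 5/4 * 3 = 15/4.
  x4: f(x4) * nu(x4) = 2 * 5 = 10.
Summing: mu(A) = 3/2 + 0 + 15/4 + 10 = 61/4.

61/4


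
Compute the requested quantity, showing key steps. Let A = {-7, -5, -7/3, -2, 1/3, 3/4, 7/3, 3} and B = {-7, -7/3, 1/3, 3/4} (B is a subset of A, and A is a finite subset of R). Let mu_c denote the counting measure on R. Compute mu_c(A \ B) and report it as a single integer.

Counting measure assigns mu_c(E) = |E| (number of elements) when E is finite. For B subset A, A \ B is the set of elements of A not in B, so |A \ B| = |A| - |B|.
|A| = 8, |B| = 4, so mu_c(A \ B) = 8 - 4 = 4.

4


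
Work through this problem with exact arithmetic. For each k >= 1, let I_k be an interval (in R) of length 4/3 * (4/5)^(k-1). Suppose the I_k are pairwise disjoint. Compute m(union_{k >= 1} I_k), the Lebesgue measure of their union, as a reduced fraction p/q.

By countable additivity of the Lebesgue measure on pairwise disjoint measurable sets,
  m(union_{k >= 1} I_k) = sum_{k >= 1} m(I_k) = sum_{k >= 1} a * r^(k-1),
  with a = 4/3 and r = 4/5.
Since 0 < r = 4/5 < 1, the geometric series converges:
  sum_{k >= 1} a * r^(k-1) = a / (1 - r).
  = 4/3 / (1 - 4/5)
  = 4/3 / (1/5)
  = 20/3.

20/3


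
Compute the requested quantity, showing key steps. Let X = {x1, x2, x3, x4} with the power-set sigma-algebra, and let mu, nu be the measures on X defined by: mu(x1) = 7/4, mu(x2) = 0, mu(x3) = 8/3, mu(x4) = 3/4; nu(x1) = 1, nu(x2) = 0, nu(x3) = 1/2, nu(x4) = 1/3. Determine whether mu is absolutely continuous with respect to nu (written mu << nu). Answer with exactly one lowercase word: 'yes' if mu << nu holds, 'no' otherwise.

mu << nu means: every nu-null measurable set is also mu-null; equivalently, for every atom x, if nu({x}) = 0 then mu({x}) = 0.
Checking each atom:
  x1: nu = 1 > 0 -> no constraint.
  x2: nu = 0, mu = 0 -> consistent with mu << nu.
  x3: nu = 1/2 > 0 -> no constraint.
  x4: nu = 1/3 > 0 -> no constraint.
No atom violates the condition. Therefore mu << nu.

yes


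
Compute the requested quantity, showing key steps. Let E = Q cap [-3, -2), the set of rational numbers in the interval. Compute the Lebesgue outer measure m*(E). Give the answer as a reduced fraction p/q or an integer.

The set Q cap [-3, -2) is countable (a subset of the countable set Q). Lebesgue outer measure of any countable set is 0: each singleton {q} has m*({q}) = 0, and by countable subadditivity m*(union_k {q_k}) <= sum_k m*({q_k}) = sum_k 0 = 0. The reverse inequality m*(E) >= 0 is automatic. So m*(Q cap [-3, -2)) = 0.

0


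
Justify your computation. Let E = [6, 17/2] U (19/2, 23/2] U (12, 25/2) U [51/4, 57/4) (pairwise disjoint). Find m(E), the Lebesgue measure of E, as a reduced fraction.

For pairwise disjoint intervals, m(union_i I_i) = sum_i m(I_i),
and m is invariant under swapping open/closed endpoints (single points have measure 0).
So m(E) = sum_i (b_i - a_i).
  I_1 has length 17/2 - 6 = 5/2.
  I_2 has length 23/2 - 19/2 = 2.
  I_3 has length 25/2 - 12 = 1/2.
  I_4 has length 57/4 - 51/4 = 3/2.
Summing:
  m(E) = 5/2 + 2 + 1/2 + 3/2 = 13/2.

13/2


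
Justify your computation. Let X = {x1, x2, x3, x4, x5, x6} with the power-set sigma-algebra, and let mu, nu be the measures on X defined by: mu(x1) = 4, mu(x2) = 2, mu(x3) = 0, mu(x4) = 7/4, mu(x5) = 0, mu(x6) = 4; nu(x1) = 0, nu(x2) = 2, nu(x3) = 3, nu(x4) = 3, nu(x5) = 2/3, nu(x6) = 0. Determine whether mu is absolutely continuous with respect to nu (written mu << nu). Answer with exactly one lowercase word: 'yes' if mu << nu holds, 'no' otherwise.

mu << nu means: every nu-null measurable set is also mu-null; equivalently, for every atom x, if nu({x}) = 0 then mu({x}) = 0.
Checking each atom:
  x1: nu = 0, mu = 4 > 0 -> violates mu << nu.
  x2: nu = 2 > 0 -> no constraint.
  x3: nu = 3 > 0 -> no constraint.
  x4: nu = 3 > 0 -> no constraint.
  x5: nu = 2/3 > 0 -> no constraint.
  x6: nu = 0, mu = 4 > 0 -> violates mu << nu.
The atom(s) x1, x6 violate the condition (nu = 0 but mu > 0). Therefore mu is NOT absolutely continuous w.r.t. nu.

no


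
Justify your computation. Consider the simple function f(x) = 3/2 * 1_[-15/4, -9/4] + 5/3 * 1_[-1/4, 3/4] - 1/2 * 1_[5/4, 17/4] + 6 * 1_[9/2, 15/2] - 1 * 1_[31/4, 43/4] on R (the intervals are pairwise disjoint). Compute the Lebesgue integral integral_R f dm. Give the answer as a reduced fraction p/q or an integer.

For a simple function f = sum_i c_i * 1_{A_i} with disjoint A_i,
  integral f dm = sum_i c_i * m(A_i).
Lengths of the A_i:
  m(A_1) = -9/4 - (-15/4) = 3/2.
  m(A_2) = 3/4 - (-1/4) = 1.
  m(A_3) = 17/4 - 5/4 = 3.
  m(A_4) = 15/2 - 9/2 = 3.
  m(A_5) = 43/4 - 31/4 = 3.
Contributions c_i * m(A_i):
  (3/2) * (3/2) = 9/4.
  (5/3) * (1) = 5/3.
  (-1/2) * (3) = -3/2.
  (6) * (3) = 18.
  (-1) * (3) = -3.
Total: 9/4 + 5/3 - 3/2 + 18 - 3 = 209/12.

209/12


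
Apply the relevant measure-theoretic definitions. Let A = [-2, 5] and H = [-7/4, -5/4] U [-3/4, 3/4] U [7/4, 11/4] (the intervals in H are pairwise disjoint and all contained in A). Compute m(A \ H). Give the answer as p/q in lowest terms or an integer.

The ambient interval has length m(A) = 5 - (-2) = 7.
Since the holes are disjoint and sit inside A, by finite additivity
  m(H) = sum_i (b_i - a_i), and m(A \ H) = m(A) - m(H).
Computing the hole measures:
  m(H_1) = -5/4 - (-7/4) = 1/2.
  m(H_2) = 3/4 - (-3/4) = 3/2.
  m(H_3) = 11/4 - 7/4 = 1.
Summed: m(H) = 1/2 + 3/2 + 1 = 3.
So m(A \ H) = 7 - 3 = 4.

4


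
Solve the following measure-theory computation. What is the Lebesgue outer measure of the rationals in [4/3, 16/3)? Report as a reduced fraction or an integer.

The set Q cap [4/3, 16/3) is countable (a subset of the countable set Q). Lebesgue outer measure of any countable set is 0: each singleton {q} has m*({q}) = 0, and by countable subadditivity m*(union_k {q_k}) <= sum_k m*({q_k}) = sum_k 0 = 0. The reverse inequality m*(E) >= 0 is automatic. So m*(Q cap [4/3, 16/3)) = 0.

0


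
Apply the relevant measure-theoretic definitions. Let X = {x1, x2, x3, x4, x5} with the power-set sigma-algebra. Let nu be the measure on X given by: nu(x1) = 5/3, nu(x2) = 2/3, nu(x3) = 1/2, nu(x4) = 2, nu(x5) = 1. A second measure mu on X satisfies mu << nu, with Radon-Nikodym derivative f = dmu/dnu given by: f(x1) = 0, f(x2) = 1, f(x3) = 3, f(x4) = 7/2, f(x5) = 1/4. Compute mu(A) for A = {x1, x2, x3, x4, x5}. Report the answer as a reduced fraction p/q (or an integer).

By the defining property of the Radon-Nikodym derivative, for every measurable set A,
  mu(A) = integral_A f dnu.
Since nu is a discrete measure concentrated on the atoms of X, the integral over A reduces to the sum
  mu(A) = sum_{x in A} f(x) * nu({x}).
Computing each term:
  x1: f(x1) * nu(x1) = 0 * 5/3 = 0.
  x2: f(x2) * nu(x2) = 1 * 2/3 = 2/3.
  x3: f(x3) * nu(x3) = 3 * 1/2 = 3/2.
  x4: f(x4) * nu(x4) = 7/2 * 2 = 7.
  x5: f(x5) * nu(x5) = 1/4 * 1 = 1/4.
Summing: mu(A) = 0 + 2/3 + 3/2 + 7 + 1/4 = 113/12.

113/12


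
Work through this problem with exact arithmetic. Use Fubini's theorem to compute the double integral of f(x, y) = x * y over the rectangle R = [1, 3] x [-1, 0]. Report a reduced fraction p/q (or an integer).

f(x, y) is a tensor product of a function of x and a function of y, and both factors are bounded continuous (hence Lebesgue integrable) on the rectangle, so Fubini's theorem applies:
  integral_R f d(m x m) = (integral_a1^b1 x dx) * (integral_a2^b2 y dy).
Inner integral in x: integral_{1}^{3} x dx = (3^2 - 1^2)/2
  = 4.
Inner integral in y: integral_{-1}^{0} y dy = (0^2 - (-1)^2)/2
  = -1/2.
Product: (4) * (-1/2) = -2.

-2


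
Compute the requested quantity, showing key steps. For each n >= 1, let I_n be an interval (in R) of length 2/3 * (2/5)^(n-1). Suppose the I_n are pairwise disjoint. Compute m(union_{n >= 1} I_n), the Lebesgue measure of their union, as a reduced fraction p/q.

By countable additivity of the Lebesgue measure on pairwise disjoint measurable sets,
  m(union_{n >= 1} I_n) = sum_{n >= 1} m(I_n) = sum_{n >= 1} a * r^(n-1),
  with a = 2/3 and r = 2/5.
Since 0 < r = 2/5 < 1, the geometric series converges:
  sum_{n >= 1} a * r^(n-1) = a / (1 - r).
  = 2/3 / (1 - 2/5)
  = 2/3 / (3/5)
  = 10/9.

10/9


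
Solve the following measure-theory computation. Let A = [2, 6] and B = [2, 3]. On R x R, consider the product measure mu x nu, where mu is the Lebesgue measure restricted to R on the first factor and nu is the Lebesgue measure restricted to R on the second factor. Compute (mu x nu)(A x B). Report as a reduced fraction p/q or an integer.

For a measurable rectangle A x B, the product measure satisfies
  (mu x nu)(A x B) = mu(A) * nu(B).
  mu(A) = 4.
  nu(B) = 1.
  (mu x nu)(A x B) = 4 * 1 = 4.

4


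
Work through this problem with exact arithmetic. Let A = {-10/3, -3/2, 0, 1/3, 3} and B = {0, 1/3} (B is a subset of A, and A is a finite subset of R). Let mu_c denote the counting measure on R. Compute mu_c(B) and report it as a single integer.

Counting measure assigns mu_c(E) = |E| (number of elements) when E is finite.
B has 2 element(s), so mu_c(B) = 2.

2


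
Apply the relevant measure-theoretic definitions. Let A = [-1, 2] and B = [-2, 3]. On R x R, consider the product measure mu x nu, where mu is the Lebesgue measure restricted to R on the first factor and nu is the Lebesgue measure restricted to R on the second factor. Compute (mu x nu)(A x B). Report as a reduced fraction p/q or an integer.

For a measurable rectangle A x B, the product measure satisfies
  (mu x nu)(A x B) = mu(A) * nu(B).
  mu(A) = 3.
  nu(B) = 5.
  (mu x nu)(A x B) = 3 * 5 = 15.

15


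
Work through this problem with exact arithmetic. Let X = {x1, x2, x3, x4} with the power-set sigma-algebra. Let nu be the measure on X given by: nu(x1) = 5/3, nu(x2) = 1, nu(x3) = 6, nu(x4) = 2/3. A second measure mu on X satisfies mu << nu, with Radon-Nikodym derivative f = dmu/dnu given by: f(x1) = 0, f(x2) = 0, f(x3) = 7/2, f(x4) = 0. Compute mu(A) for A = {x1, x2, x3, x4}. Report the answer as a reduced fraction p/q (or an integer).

By the defining property of the Radon-Nikodym derivative, for every measurable set A,
  mu(A) = integral_A f dnu.
Since nu is a discrete measure concentrated on the atoms of X, the integral over A reduces to the sum
  mu(A) = sum_{x in A} f(x) * nu({x}).
Computing each term:
  x1: f(x1) * nu(x1) = 0 * 5/3 = 0.
  x2: f(x2) * nu(x2) = 0 * 1 = 0.
  x3: f(x3) * nu(x3) = 7/2 * 6 = 21.
  x4: f(x4) * nu(x4) = 0 * 2/3 = 0.
Summing: mu(A) = 0 + 0 + 21 + 0 = 21.

21


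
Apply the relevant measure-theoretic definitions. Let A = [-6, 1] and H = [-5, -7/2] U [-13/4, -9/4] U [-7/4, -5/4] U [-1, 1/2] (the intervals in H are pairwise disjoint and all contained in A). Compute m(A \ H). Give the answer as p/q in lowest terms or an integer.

The ambient interval has length m(A) = 1 - (-6) = 7.
Since the holes are disjoint and sit inside A, by finite additivity
  m(H) = sum_i (b_i - a_i), and m(A \ H) = m(A) - m(H).
Computing the hole measures:
  m(H_1) = -7/2 - (-5) = 3/2.
  m(H_2) = -9/4 - (-13/4) = 1.
  m(H_3) = -5/4 - (-7/4) = 1/2.
  m(H_4) = 1/2 - (-1) = 3/2.
Summed: m(H) = 3/2 + 1 + 1/2 + 3/2 = 9/2.
So m(A \ H) = 7 - 9/2 = 5/2.

5/2


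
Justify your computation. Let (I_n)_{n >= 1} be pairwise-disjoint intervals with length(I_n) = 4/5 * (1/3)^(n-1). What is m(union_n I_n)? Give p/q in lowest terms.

By countable additivity of the Lebesgue measure on pairwise disjoint measurable sets,
  m(union_{n >= 1} I_n) = sum_{n >= 1} m(I_n) = sum_{n >= 1} a * r^(n-1),
  with a = 4/5 and r = 1/3.
Since 0 < r = 1/3 < 1, the geometric series converges:
  sum_{n >= 1} a * r^(n-1) = a / (1 - r).
  = 4/5 / (1 - 1/3)
  = 4/5 / (2/3)
  = 6/5.

6/5


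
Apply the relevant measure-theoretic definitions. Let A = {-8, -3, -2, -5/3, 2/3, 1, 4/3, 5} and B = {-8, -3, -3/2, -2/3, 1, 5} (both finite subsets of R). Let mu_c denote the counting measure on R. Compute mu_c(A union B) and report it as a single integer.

Counting measure on a finite set equals cardinality. By inclusion-exclusion, |A union B| = |A| + |B| - |A cap B|.
|A| = 8, |B| = 6, |A cap B| = 4.
So mu_c(A union B) = 8 + 6 - 4 = 10.

10


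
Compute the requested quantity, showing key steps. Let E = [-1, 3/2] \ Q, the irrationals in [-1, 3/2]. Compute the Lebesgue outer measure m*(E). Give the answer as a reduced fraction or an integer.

The interval I = [-1, 3/2] has m(I) = 3/2 - (-1) = 5/2 (endpoints are measure-zero, so open/closed/half-open agree). Write I = (I cap Q) u (I \ Q). The rationals in I are countable, so m*(I cap Q) = 0 (cover each rational by intervals whose total length is arbitrarily small). By countable subadditivity m*(I) <= m*(I cap Q) + m*(I \ Q), hence m*(I \ Q) >= m(I) = 5/2. The reverse inequality m*(I \ Q) <= m*(I) = 5/2 is trivial since (I \ Q) is a subset of I. Therefore m*(I \ Q) = 5/2.

5/2


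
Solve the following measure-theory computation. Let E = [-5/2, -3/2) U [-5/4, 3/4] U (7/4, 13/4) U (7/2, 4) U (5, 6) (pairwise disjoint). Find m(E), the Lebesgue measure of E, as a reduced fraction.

For pairwise disjoint intervals, m(union_i I_i) = sum_i m(I_i),
and m is invariant under swapping open/closed endpoints (single points have measure 0).
So m(E) = sum_i (b_i - a_i).
  I_1 has length -3/2 - (-5/2) = 1.
  I_2 has length 3/4 - (-5/4) = 2.
  I_3 has length 13/4 - 7/4 = 3/2.
  I_4 has length 4 - 7/2 = 1/2.
  I_5 has length 6 - 5 = 1.
Summing:
  m(E) = 1 + 2 + 3/2 + 1/2 + 1 = 6.

6


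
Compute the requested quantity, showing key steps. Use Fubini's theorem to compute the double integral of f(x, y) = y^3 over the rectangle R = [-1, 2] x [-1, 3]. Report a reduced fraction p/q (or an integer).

f(x, y) is a tensor product of a function of x and a function of y, and both factors are bounded continuous (hence Lebesgue integrable) on the rectangle, so Fubini's theorem applies:
  integral_R f d(m x m) = (integral_a1^b1 1 dx) * (integral_a2^b2 y^3 dy).
Inner integral in x: integral_{-1}^{2} 1 dx = (2^1 - (-1)^1)/1
  = 3.
Inner integral in y: integral_{-1}^{3} y^3 dy = (3^4 - (-1)^4)/4
  = 20.
Product: (3) * (20) = 60.

60
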